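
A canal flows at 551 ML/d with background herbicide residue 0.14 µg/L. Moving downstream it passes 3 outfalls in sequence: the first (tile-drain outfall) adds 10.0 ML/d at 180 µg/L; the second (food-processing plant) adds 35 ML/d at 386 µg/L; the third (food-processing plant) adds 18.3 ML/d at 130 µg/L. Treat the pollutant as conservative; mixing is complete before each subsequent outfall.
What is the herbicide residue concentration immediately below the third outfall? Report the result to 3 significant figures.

After outfall 1: Q = 551.0 + 10.00 = 561.0 ML/d; C = (551.0·0.1400 + 10.00·180.0)/561.0 = 3.346 µg/L.
After outfall 2: Q = 561.0 + 35.00 = 596.0 ML/d; C = (561.0·3.346 + 35.00·386.0)/596.0 = 25.82 µg/L.
After outfall 3: Q = 596.0 + 18.30 = 614.3 ML/d; C = (596.0·25.82 + 18.30·130.0)/614.3 = 28.92 µg/L.

28.9 µg/L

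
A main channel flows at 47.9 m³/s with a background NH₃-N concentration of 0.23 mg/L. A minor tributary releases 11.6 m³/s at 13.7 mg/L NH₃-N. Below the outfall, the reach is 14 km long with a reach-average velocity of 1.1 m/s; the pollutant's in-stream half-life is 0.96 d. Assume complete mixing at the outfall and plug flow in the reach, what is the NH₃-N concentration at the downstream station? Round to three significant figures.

2.57 mg/L

Mixed concentration C = ΣQC/ΣQ = (47.90·0.2300 + 11.60·13.70) / 59.50 = 169.9/59.50 = 2.856 mg/L.
Travel time t = 14·1000 / 1.1 = 12730 s = 3.535 h.
Half-life 0.96 d → k = ln 2 / 0.96 = 0.7220 d⁻¹.
First-order decay: C = 2.856·exp(−k·t) = 2.856·0.8991 = 2.568 mg/L.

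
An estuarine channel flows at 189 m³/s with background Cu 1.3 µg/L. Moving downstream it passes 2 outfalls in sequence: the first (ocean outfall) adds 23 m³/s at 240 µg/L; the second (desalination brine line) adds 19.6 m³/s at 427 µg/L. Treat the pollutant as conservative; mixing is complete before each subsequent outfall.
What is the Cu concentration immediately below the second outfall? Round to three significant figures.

61.0 µg/L

Outfall 1: combined Q = 212.0 m³/s; C = (189.0·1.300 + 23.00·240.0)/212.0 = 27.20 µg/L.
Outfall 2: combined Q = 231.6 m³/s; C = (212.0·27.20 + 19.60·427.0)/231.6 = 61.03 µg/L.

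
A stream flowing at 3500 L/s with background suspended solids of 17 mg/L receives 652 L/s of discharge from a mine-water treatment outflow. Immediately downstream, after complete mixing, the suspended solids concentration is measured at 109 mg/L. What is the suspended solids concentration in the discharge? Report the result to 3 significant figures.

Mass balance: 3500·17.00 + 652.0·Cₑ = 4152·109.0
→ Cₑ = (4152·109.0 − 3500·17.00) / 652.0 = 602.9 mg/L.

603 mg/L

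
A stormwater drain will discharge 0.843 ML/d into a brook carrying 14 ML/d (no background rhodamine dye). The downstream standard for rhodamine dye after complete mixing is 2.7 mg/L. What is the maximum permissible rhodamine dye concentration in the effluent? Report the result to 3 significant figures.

47.5 mg/L

At the limit, (Qr·Cr + Qe·Cₑ)/(Qr + Qe) = 2.7:
Cₑ = (14.84·2.7 − 14.00·0) / 0.8430 = 47.54 mg/L.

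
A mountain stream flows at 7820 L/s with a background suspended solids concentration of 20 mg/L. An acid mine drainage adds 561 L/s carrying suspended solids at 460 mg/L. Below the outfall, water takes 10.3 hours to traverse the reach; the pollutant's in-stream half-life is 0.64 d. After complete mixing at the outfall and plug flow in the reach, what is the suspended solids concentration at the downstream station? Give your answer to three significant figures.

Flow-weighted average: C = (7820·20.00 + 561.0·460.0) / 8381 = 414500/8381 = 49.45 mg/L.
Half-life 0.64 d → k = ln 2 / 0.64 = 1.083 d⁻¹.
Decay over the reach: 49.45·exp(−kt) = 49.45·0.6283 = 31.07 mg/L.

31.1 mg/L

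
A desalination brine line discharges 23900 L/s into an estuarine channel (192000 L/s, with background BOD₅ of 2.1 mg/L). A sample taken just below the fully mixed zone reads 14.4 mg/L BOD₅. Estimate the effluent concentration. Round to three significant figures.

113 mg/L

Mass balance: 192000·2.100 + 23900·Cₑ = 215900·14.40
→ Cₑ = (215900·14.40 − 192000·2.100) / 23900 = 113.2 mg/L.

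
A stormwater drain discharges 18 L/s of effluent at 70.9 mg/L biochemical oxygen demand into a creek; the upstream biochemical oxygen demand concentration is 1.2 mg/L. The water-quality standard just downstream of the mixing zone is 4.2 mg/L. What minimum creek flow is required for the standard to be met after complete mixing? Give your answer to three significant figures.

Set C_mix = 4.2: (Q·1.200 + 18.00·70.90) / (Q + 18.00) = 4.2
→ Q = 18.00·(70.90 − 4.2)/(4.2 − 1.200) = 400.2 L/s.

400 L/s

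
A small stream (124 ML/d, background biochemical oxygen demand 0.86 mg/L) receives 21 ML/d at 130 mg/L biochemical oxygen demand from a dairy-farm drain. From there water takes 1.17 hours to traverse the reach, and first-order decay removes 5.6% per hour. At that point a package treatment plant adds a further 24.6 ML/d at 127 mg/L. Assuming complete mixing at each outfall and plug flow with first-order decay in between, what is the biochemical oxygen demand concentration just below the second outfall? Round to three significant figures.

34.1 mg/L

Flow-weighted average: C = (124.0·0.8600 + 21.00·130.0) / 145.0 = 2837/145.0 = 19.56 mg/L; combined flow 145.0 ML/d.
5.6%/h lost → k = −ln(1 − 0.056) = 0.05763 h⁻¹.
Decay over the reach: 19.56·exp(−kt) = 19.56·0.9348 = 18.29 mg/L.
At the second outfall, C = (145.0·18.29 + 24.60·127.0) / (145.0 + 24.60) = 34.06 mg/L.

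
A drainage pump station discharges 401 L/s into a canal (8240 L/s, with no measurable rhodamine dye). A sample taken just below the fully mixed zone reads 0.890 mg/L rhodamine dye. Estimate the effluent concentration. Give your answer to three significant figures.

19.2 mg/L

Mass balance: 8240·0 + 401.0·Cₑ = 8641·0.8900
→ Cₑ = (8641·0.8900 − 8240·0) / 401.0 = 19.18 mg/L.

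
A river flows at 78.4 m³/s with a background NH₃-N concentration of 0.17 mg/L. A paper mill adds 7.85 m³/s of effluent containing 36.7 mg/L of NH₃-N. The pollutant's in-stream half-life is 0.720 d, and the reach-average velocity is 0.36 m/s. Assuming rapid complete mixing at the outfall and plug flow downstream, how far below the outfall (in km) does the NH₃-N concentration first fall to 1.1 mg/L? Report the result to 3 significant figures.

Flow-weighted average: C = (78.40·0.1700 + 7.850·36.70) / 86.25 = 301.4/86.25 = 3.495 mg/L.
Half-life 0.720 d → k = ln 2 / 0.720 = 0.9627 d⁻¹.
Set 3.495·exp(−k·t) = 1.1 → t = ln(3.495/1.1)/k = 103700 s = 28.82 h.
Distance = v·t = 0.36·103700 = 37350 m = 37.35 km.

37.3 km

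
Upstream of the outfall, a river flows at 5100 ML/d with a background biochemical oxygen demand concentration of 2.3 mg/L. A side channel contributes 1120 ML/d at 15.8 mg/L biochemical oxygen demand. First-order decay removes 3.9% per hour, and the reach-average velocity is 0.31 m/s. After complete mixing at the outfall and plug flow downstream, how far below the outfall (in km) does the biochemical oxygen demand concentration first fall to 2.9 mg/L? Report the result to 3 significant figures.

13.7 km

Conservation of mass: C = (5100·2.300 + 1120·15.80) / 6220 = 29430/6220 = 4.731 mg/L.
3.9%/h lost → k = −ln(1 − 0.039) = 0.03978 h⁻¹.
Set 4.731·exp(−k·t) = 2.9 → t = ln(4.731/2.9)/k = 44290 s = 12.30 h.
Distance = v·t = 0.31·44290 = 13730 m = 13.73 km.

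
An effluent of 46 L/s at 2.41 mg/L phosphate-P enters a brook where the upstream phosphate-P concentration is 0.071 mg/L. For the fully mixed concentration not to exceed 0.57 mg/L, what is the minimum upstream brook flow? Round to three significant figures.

Set C_mix = 0.57: (Q·0.07100 + 46.00·2.410) / (Q + 46.00) = 0.57
→ Q = 46.00·(2.410 − 0.57)/(0.57 − 0.07100) = 169.6 L/s.

170 L/s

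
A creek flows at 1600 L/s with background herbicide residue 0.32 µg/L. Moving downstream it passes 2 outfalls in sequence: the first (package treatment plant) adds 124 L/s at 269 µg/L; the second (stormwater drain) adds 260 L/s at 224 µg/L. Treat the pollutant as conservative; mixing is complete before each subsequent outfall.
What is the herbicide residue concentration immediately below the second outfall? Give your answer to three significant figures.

46.4 µg/L

Below outfall 1: Q → 1724 L/s, C = (1600·0.3200 + 124.0·269.0)/1724 = 19.65 µg/L.
Below outfall 2: Q → 1984 L/s, C = (1724·19.65 + 260.0·224.0)/1984 = 46.43 µg/L.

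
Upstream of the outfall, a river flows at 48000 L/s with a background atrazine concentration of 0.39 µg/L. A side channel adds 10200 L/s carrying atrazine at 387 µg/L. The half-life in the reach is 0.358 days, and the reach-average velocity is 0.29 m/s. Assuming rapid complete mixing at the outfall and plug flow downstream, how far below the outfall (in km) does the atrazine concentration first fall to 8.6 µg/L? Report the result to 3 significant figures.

26.8 km

Flow-weighted average: C = (48000·0.3900 + 10200·387.0) / 58200 = 3966000/58200 = 68.15 µg/L.
Half-life 0.358 d → k = ln 2 / 0.358 = 1.936 d⁻¹.
Set 68.15·exp(−k·t) = 8.6 → t = ln(68.15/8.6)/k = 92370 s = 25.66 h.
Distance = v·t = 0.29·92370 = 26790 m = 26.79 km.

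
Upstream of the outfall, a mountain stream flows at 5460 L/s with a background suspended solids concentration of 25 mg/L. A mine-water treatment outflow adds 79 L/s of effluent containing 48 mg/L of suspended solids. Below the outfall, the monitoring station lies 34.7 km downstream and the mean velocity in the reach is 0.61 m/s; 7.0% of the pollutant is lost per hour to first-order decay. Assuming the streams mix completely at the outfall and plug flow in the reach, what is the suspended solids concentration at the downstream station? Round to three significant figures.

After mixing, C = (5460·25.00 + 79.00·48.00) / 5539 = 140300/5539 = 25.33 mg/L.
Travel time t = 34.7·1000 / 0.61 = 56890 s = 15.80 h.
7.0%/h lost → k = −ln(1 − 0.07) = 0.07257 h⁻¹.
After decay, C = 25.33 × e^(−kt) = 25.33 × 0.3177 = 8.046 mg/L.

8.05 mg/L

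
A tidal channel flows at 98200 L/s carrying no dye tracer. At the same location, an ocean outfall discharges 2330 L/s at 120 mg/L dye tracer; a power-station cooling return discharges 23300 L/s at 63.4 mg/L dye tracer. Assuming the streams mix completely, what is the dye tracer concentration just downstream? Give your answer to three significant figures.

14.2 mg/L

Conservation of mass: C = (98200·0 + 2330·120.0 + 23300·63.40) / 123800 = 1757000/123800 = 14.19 mg/L.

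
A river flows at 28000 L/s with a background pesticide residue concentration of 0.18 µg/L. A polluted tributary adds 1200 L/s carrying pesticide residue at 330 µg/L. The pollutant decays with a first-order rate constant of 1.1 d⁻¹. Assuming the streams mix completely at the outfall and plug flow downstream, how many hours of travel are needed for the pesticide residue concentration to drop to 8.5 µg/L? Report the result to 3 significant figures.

Mixed concentration C = ΣQC/ΣQ = (28000·0.1800 + 1200·330.0) / 29200 = 401000/29200 = 13.73 µg/L.
13.73·exp(−k·t) = 8.5 → t = ln(13.73/8.5)/k = 37690 s = 10.47 h.

10.5 h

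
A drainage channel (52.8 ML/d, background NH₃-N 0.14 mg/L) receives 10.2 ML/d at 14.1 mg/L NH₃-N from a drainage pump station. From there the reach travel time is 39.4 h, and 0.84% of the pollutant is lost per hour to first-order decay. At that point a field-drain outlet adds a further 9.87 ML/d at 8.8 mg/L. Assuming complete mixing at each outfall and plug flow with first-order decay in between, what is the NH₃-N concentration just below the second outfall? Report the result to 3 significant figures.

2.68 mg/L

After mixing, C = (52.80·0.1400 + 10.20·14.10) / 63.00 = 151.2/63.00 = 2.400 mg/L; combined flow 63.00 ML/d.
0.84%/h lost → k = −ln(1 − 0.0084) = 0.008435 h⁻¹.
Applying C = C₀e^(−kt): 2.400 × 0.7172 = 1.721 mg/L.
Second outfall: C = (63.00·1.721 + 9.870·8.800)/72.87 = 2.680 mg/L.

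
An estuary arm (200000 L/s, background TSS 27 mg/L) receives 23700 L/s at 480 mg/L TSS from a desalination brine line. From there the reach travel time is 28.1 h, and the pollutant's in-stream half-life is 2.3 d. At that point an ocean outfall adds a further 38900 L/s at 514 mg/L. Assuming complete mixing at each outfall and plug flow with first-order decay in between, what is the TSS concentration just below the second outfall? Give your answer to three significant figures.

Mass balance: C = (200000·27.00 + 23700·480.0) / 223700 = 16780000/223700 = 74.99 mg/L; combined flow 223700 L/s.
Half-life 2.3 d → k = ln 2 / 2.3 = 0.3014 d⁻¹.
Applying C = C₀e^(−kt): 74.99 × 0.7027 = 52.70 mg/L.
At the second outfall, C = (223700·52.70 + 38900·514.0) / (223700 + 38900) = 121.0 mg/L.

121 mg/L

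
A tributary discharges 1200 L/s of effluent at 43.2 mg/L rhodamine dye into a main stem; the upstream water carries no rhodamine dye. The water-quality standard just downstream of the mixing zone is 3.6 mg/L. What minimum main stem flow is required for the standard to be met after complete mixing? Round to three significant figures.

Set C_mix = 3.6: (Q·0 + 1200·43.20) / (Q + 1200) = 3.6
→ Q = 1200·(43.20 − 3.6)/(3.6 − 0) = 13200 L/s.

13200 L/s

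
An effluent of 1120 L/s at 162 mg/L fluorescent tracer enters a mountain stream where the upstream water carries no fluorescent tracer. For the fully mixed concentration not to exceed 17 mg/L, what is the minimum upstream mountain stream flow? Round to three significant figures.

Set C_mix = 17: (Q·0 + 1120·162.0) / (Q + 1120) = 17
→ Q = 1120·(162.0 − 17)/(17 − 0) = 9553 L/s.

9550 L/s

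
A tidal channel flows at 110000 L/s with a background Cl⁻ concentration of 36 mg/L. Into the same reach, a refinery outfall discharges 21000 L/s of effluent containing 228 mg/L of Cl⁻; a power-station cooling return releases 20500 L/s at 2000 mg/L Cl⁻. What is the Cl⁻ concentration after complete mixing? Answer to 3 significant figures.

Mixed concentration C = ΣQC/ΣQ = (110000·36.00 + 21000·228.0 + 20500·2000) / 151500 = 49750000/151500 = 328.4 mg/L.

328 mg/L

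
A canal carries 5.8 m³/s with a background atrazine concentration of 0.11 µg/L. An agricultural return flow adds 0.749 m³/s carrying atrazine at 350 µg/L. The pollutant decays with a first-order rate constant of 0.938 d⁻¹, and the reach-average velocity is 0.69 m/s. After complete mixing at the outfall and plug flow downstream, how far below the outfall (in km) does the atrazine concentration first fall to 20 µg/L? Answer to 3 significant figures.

44.3 km

Mixed concentration C = ΣQC/ΣQ = (5.800·0.1100 + 0.7490·350.0) / 6.549 = 262.8/6.549 = 40.13 µg/L.
Set 40.13·exp(−k·t) = 20 → t = ln(40.13/20)/k = 64140 s = 17.82 h.
Distance = v·t = 0.69·64140 = 44250 m = 44.25 km.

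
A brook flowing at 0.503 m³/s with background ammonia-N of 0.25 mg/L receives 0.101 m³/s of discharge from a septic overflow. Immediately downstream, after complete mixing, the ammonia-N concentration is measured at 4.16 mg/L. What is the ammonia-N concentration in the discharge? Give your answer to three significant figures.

Mass balance: 0.5030·0.2500 + 0.1010·Cₑ = 0.6040·4.160
→ Cₑ = (0.6040·4.160 − 0.5030·0.2500) / 0.1010 = 23.63 mg/L.

23.6 mg/L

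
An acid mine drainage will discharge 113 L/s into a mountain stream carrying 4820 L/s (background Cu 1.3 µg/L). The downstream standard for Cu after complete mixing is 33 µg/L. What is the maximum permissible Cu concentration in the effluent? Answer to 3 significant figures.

1390 µg/L

At the limit, (Qr·Cr + Qe·Cₑ)/(Qr + Qe) = 33:
Cₑ = (4933·33 − 4820·1.300) / 113.0 = 1385 µg/L.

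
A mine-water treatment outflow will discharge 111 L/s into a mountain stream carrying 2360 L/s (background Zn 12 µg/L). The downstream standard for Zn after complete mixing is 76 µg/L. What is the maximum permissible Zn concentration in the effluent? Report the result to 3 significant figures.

1440 µg/L

At the limit, (Qr·Cr + Qe·Cₑ)/(Qr + Qe) = 76:
Cₑ = (2471·76 − 2360·12.00) / 111.0 = 1437 µg/L.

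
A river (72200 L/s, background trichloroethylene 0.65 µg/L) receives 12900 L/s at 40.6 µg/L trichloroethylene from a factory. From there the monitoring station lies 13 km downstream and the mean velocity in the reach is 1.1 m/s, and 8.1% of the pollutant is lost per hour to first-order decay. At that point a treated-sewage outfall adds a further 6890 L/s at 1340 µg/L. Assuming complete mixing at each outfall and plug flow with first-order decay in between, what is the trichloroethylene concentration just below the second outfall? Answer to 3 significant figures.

105 µg/L

Flow-weighted average: C = (72200·0.6500 + 12900·40.60) / 85100 = 570700/85100 = 6.706 µg/L; combined flow 85100 L/s.
Travel time t = 13·1000 / 1.1 = 11820 s = 3.283 h.
8.1%/h lost → k = −ln(1 − 0.081) = 0.08447 h⁻¹.
Applying C = C₀e^(−kt): 6.706 × 0.7578 = 5.082 µg/L.
At the second outfall, C = (85100·5.082 + 6890·1340) / (85100 + 6890) = 105.1 µg/L.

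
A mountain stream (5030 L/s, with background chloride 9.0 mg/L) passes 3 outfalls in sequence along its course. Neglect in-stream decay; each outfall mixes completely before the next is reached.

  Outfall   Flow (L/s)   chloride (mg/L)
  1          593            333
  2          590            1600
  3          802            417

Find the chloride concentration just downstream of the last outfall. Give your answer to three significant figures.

Below outfall 1: Q → 5623 L/s, C = (5030·9.000 + 593.0·333.0)/5623 = 43.17 mg/L.
Below outfall 2: Q → 6213 L/s, C = (5623·43.17 + 590.0·1600)/6213 = 191.0 mg/L.
Below outfall 3: Q → 7015 L/s, C = (6213·191.0 + 802.0·417.0)/7015 = 216.8 mg/L.

217 mg/L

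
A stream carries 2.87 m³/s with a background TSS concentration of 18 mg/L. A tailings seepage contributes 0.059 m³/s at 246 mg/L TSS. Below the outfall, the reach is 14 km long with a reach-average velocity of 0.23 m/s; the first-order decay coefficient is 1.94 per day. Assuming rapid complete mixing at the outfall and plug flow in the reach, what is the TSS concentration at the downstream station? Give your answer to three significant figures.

5.76 mg/L

Mass balance: C = (2.870·18.00 + 0.05900·246.0) / 2.929 = 66.17/2.929 = 22.59 mg/L.
Travel time t = 14·1000 / 0.23 = 60870 s = 16.91 h.
First-order decay: C = 22.59·exp(−k·t) = 22.59·0.2549 = 5.760 mg/L.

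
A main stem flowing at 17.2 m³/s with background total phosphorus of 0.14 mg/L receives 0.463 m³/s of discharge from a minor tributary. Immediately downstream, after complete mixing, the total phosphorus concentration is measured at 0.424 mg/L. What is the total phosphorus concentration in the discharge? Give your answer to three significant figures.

11.0 mg/L

Mass balance: 17.20·0.1400 + 0.4630·Cₑ = 17.66·0.4240
→ Cₑ = (17.66·0.4240 − 17.20·0.1400) / 0.4630 = 10.97 mg/L.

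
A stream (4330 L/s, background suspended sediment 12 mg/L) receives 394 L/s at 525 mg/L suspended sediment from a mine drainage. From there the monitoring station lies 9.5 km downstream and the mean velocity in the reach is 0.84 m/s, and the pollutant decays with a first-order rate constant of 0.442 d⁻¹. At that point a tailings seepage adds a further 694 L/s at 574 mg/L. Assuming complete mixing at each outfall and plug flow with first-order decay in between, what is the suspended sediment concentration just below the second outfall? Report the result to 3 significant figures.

119 mg/L

Conservation of mass: C = (4330·12.00 + 394.0·525.0) / 4724 = 258800/4724 = 54.79 mg/L; combined flow 4724 L/s.
Travel time t = 9.5·1000 / 0.84 = 11310 s = 3.142 h.
First-order decay: C = 54.79·exp(−k·t) = 54.79·0.9438 = 51.71 mg/L.
Second outfall: C = (4724·51.71 + 694.0·574.0)/5418 = 118.6 mg/L.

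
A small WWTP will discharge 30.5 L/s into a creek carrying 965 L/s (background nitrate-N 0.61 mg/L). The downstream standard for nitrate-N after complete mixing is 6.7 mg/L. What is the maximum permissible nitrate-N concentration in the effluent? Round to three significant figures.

199 mg/L

At the limit, (Qr·Cr + Qe·Cₑ)/(Qr + Qe) = 6.7:
Cₑ = (995.5·6.7 − 965.0·0.6100) / 30.50 = 199.4 mg/L.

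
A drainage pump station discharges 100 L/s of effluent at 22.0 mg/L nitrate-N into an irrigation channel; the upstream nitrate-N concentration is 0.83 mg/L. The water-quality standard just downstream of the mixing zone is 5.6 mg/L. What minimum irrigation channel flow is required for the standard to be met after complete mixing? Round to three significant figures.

344 L/s

Set C_mix = 5.6: (Q·0.8300 + 100.0·22.00) / (Q + 100.0) = 5.6
→ Q = 100.0·(22.00 − 5.6)/(5.6 − 0.8300) = 343.8 L/s.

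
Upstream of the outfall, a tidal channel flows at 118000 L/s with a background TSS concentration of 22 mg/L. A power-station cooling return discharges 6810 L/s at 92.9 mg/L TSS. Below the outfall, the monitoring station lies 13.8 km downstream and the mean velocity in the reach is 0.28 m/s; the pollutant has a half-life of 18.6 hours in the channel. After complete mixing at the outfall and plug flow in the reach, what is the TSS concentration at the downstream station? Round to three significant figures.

Flow-weighted average: C = (118000·22.00 + 6810·92.90) / 124800 = 3229000/124800 = 25.87 mg/L.
Travel time t = 13.8·1000 / 0.28 = 49290 s = 13.69 h.
Half-life 18.6 h → k = ln 2 / 18.6 = 0.03727 h⁻¹ = 0.8944 d⁻¹.
First-order decay: C = 25.87·exp(−k·t) = 25.87·0.6004 = 15.53 mg/L.

15.5 mg/L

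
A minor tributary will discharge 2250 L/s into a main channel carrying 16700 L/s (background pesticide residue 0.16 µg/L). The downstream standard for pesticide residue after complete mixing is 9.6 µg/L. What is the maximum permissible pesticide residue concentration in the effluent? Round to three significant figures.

At the limit, (Qr·Cr + Qe·Cₑ)/(Qr + Qe) = 9.6:
Cₑ = (18950·9.6 − 16700·0.1600) / 2250 = 79.67 µg/L.

79.7 µg/L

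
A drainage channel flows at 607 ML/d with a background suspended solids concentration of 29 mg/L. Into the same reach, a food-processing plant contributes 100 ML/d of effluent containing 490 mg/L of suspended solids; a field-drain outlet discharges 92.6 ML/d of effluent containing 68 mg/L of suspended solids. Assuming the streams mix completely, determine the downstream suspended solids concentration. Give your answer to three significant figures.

91.2 mg/L

Conservation of mass: C = (607.0·29.00 + 100.0·490.0 + 92.60·68.00) / 799.6 = 72900/799.6 = 91.17 mg/L.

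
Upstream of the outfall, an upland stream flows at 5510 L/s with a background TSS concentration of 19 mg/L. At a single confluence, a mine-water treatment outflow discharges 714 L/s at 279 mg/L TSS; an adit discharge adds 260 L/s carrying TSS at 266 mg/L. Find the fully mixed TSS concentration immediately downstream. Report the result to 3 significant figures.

Mixed concentration C = ΣQC/ΣQ = (5510·19.00 + 714.0·279.0 + 260.0·266.0) / 6484 = 373100/6484 = 57.53 mg/L.

57.5 mg/L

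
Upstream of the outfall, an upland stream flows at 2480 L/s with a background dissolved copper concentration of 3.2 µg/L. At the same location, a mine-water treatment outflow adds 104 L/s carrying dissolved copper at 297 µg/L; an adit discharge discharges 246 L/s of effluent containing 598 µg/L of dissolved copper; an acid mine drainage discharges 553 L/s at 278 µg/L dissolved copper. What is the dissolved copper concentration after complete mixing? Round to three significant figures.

100 µg/L

After mixing, C = (2480·3.200 + 104.0·297.0 + 246.0·598.0 + 553.0·278.0) / 3383 = 339700/3383 = 100.4 µg/L.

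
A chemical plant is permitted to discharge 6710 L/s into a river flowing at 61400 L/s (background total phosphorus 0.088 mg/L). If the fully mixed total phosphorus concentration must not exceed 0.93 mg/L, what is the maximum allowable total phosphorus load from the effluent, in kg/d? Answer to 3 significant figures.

Mass balance at the limit: 61400·0.08800 + 6710·Cₑ = 68110·0.93 → Cₑ = 8.635 mg/L.
6710 L/s = 6.710 m³/s. Load = 6.710 m³/s × 8.635 g/m³ × 86 400 s/d = 5006 kg/d.

5010 kg/d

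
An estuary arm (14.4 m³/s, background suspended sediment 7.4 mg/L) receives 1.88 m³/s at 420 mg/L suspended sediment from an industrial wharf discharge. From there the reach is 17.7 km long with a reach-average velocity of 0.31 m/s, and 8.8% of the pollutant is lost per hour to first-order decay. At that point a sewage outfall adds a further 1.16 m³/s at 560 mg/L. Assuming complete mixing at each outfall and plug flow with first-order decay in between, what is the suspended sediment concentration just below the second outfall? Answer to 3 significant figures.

49.2 mg/L

Mass balance: C = (14.40·7.400 + 1.880·420.0) / 16.28 = 896.2/16.28 = 55.05 mg/L; combined flow 16.28 m³/s.
Travel time t = 17.7·1000 / 0.31 = 57100 s = 15.86 h.
8.8%/h lost → k = −ln(1 − 0.088) = 0.09212 h⁻¹.
After decay, C = 55.05 × e^(−kt) = 55.05 × 0.2320 = 12.77 mg/L.
At the second outfall, C = (16.28·12.77 + 1.160·560.0) / (16.28 + 1.160) = 49.17 mg/L.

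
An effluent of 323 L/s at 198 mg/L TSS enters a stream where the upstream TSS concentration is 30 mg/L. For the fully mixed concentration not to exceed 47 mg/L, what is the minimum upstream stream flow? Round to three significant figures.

Set C_mix = 47: (Q·30.00 + 323.0·198.0) / (Q + 323.0) = 47
→ Q = 323.0·(198.0 − 47)/(47 − 30.00) = 2869 L/s.

2870 L/s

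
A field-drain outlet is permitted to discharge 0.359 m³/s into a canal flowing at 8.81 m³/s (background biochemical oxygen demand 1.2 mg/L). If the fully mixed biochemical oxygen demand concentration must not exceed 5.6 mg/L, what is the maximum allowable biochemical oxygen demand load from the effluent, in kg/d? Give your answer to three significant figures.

Mass balance at the limit: 8.810·1.200 + 0.3590·Cₑ = 9.169·5.6 → Cₑ = 113.6 mg/L.
Load = 0.3590 m³/s × 113.6 g/m³ × 86 400 s/d = 3523 kg/d.

3520 kg/d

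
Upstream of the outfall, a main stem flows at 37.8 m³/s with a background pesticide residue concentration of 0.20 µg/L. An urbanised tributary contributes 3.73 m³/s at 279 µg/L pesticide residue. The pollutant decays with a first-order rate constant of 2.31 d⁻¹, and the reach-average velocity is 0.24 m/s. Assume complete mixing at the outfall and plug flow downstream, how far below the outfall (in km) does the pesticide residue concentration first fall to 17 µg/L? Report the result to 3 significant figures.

3.55 km

Flow-weighted average: C = (37.80·0.2000 + 3.730·279.0) / 41.53 = 1048/41.53 = 25.24 µg/L.
Set 25.24·exp(−k·t) = 17 → t = ln(25.24/17)/k = 14780 s = 4.106 h.
Distance = v·t = 0.24·14780 = 3548 m = 3.548 km.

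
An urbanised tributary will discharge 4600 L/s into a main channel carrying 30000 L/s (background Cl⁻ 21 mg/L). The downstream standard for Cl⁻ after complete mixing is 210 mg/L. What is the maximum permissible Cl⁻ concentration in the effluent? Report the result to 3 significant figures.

At the limit, (Qr·Cr + Qe·Cₑ)/(Qr + Qe) = 210:
Cₑ = (34600·210 − 30000·21.00) / 4600 = 1443 mg/L.

1440 mg/L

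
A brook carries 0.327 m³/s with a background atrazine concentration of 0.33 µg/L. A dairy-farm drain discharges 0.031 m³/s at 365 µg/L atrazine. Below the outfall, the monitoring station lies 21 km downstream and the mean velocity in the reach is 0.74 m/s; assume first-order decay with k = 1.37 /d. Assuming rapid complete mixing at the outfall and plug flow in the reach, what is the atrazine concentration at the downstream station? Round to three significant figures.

Conservation of mass: C = (0.3270·0.3300 + 0.03100·365.0) / 0.3580 = 11.42/0.3580 = 31.91 µg/L.
Travel time t = 21·1000 / 0.74 = 28380 s = 7.883 h.
Decay over the reach: 31.91·exp(−kt) = 31.91·0.6376 = 20.35 µg/L.

20.3 µg/L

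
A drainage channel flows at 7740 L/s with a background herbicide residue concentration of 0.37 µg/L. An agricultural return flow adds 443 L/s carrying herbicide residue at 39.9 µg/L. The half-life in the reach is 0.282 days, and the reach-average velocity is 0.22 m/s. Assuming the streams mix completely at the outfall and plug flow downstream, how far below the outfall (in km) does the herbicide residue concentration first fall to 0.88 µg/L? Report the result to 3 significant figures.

8.11 km

Flow-weighted average: C = (7740·0.3700 + 443.0·39.90) / 8183 = 20540/8183 = 2.510 µg/L.
Half-life 0.282 d → k = ln 2 / 0.282 = 2.458 d⁻¹.
Set 2.510·exp(−k·t) = 0.88 → t = ln(2.510/0.88)/k = 36840 s = 10.23 h.
Distance = v·t = 0.22·36840 = 8105 m = 8.105 km.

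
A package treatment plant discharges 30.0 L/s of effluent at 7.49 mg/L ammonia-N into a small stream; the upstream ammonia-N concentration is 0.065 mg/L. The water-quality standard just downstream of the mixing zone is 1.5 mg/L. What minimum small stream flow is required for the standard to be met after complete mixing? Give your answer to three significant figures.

Set C_mix = 1.5: (Q·0.06500 + 30.00·7.490) / (Q + 30.00) = 1.5
→ Q = 30.00·(7.490 − 1.5)/(1.5 − 0.06500) = 125.2 L/s.

125 L/s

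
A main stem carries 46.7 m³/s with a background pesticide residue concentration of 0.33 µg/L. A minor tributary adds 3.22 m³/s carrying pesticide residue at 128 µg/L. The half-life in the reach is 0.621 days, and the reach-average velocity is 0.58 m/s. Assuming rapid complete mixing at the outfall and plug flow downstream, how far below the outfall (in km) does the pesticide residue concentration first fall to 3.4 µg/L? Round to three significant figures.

41.5 km

Conservation of mass: C = (46.70·0.3300 + 3.220·128.0) / 49.92 = 427.6/49.92 = 8.565 µg/L.
Half-life 0.621 d → k = ln 2 / 0.621 = 1.116 d⁻¹.
Set 8.565·exp(−k·t) = 3.4 → t = ln(8.565/3.4)/k = 71520 s = 19.87 h.
Distance = v·t = 0.58·71520 = 41480 m = 41.48 km.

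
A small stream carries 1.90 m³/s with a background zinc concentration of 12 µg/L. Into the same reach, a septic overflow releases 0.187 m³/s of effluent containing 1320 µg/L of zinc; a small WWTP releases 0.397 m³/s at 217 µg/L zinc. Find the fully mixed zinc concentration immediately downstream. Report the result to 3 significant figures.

143 µg/L

Mixed concentration C = ΣQC/ΣQ = (1.900·12.00 + 0.1870·1320 + 0.3970·217.0) / 2.484 = 355.8/2.484 = 143.2 µg/L.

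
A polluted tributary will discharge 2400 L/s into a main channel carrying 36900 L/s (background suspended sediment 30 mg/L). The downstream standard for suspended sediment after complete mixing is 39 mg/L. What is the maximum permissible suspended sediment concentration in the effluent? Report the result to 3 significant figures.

177 mg/L

At the limit, (Qr·Cr + Qe·Cₑ)/(Qr + Qe) = 39:
Cₑ = (39300·39 − 36900·30.00) / 2400 = 177.4 mg/L.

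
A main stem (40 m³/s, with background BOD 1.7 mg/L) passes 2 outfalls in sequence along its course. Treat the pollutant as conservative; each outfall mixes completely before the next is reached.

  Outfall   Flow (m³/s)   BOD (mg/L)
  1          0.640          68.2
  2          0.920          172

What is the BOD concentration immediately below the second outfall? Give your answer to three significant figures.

6.49 mg/L

Below outfall 1: Q → 40.64 m³/s, C = (40.00·1.700 + 0.6400·68.20)/40.64 = 2.747 mg/L.
Below outfall 2: Q → 41.56 m³/s, C = (40.64·2.747 + 0.9200·172.0)/41.56 = 6.494 mg/L.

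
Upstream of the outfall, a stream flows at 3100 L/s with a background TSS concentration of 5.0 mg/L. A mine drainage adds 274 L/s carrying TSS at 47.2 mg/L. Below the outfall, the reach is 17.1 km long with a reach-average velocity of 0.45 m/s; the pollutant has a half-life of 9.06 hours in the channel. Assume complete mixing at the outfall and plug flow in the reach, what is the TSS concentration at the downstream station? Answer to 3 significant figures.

3.76 mg/L

Conservation of mass: C = (3100·5.000 + 274.0·47.20) / 3374 = 28430/3374 = 8.427 mg/L.
Travel time t = 17.1·1000 / 0.45 = 38000 s = 10.56 h.
Half-life 9.06 h → k = ln 2 / 9.06 = 0.07651 h⁻¹ = 1.836 d⁻¹.
First-order decay: C = 8.427·exp(−k·t) = 8.427·0.4459 = 3.758 mg/L.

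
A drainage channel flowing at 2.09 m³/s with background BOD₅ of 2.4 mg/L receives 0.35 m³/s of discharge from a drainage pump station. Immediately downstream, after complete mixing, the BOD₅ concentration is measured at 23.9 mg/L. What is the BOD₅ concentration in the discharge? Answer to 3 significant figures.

Mass balance: 2.090·2.400 + 0.3500·Cₑ = 2.440·23.90
→ Cₑ = (2.440·23.90 − 2.090·2.400) / 0.3500 = 152.3 mg/L.

152 mg/L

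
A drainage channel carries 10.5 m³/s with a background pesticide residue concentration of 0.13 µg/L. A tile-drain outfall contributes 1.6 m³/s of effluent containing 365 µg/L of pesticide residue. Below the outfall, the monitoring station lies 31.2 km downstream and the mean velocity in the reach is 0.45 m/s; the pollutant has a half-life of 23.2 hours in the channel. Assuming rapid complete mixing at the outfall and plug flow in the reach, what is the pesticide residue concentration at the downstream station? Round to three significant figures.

Conservation of mass: C = (10.50·0.1300 + 1.600·365.0) / 12.10 = 585.4/12.10 = 48.38 µg/L.
Travel time t = 31.2·1000 / 0.45 = 69330 s = 19.26 h.
Half-life 23.2 h → k = ln 2 / 23.2 = 0.02988 h⁻¹ = 0.7170 d⁻¹.
Decay over the reach: 48.38·exp(−kt) = 48.38·0.5625 = 27.21 µg/L.

27.2 µg/L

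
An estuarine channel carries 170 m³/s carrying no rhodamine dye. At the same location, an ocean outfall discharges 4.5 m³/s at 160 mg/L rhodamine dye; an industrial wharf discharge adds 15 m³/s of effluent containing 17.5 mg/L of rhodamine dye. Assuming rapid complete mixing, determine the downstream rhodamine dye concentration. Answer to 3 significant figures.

Mass balance: C = (170.0·0 + 4.500·160.0 + 15.00·17.50) / 189.5 = 982.5/189.5 = 5.185 mg/L.

5.18 mg/L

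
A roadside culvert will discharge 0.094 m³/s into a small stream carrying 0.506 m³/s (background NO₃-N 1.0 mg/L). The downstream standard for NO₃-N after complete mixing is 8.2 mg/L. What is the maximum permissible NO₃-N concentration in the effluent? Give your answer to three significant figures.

47.0 mg/L

At the limit, (Qr·Cr + Qe·Cₑ)/(Qr + Qe) = 8.2:
Cₑ = (0.6000·8.2 − 0.5060·1.000) / 0.09400 = 46.96 mg/L.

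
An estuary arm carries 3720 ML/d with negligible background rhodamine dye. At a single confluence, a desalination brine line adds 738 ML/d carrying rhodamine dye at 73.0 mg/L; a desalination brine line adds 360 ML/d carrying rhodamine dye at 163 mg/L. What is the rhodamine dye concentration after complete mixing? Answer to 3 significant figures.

Mass balance: C = (3720·0 + 738.0·73.00 + 360.0·163.0) / 4818 = 112600/4818 = 23.36 mg/L.

23.4 mg/L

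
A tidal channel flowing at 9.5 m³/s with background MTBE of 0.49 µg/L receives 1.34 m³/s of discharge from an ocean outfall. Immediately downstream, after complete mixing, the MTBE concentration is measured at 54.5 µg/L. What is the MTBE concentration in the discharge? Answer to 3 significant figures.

Mass balance: 9.500·0.4900 + 1.340·Cₑ = 10.84·54.50
→ Cₑ = (10.84·54.50 − 9.500·0.4900) / 1.340 = 437.4 µg/L.

437 µg/L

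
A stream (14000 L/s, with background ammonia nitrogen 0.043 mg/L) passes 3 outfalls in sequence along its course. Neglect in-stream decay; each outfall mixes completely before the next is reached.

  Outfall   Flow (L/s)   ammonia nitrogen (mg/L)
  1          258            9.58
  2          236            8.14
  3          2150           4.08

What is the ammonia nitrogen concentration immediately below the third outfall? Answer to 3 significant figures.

After outfall 1: Q = 14000 + 258.0 = 14260 L/s; C = (14000·0.04300 + 258.0·9.580)/14260 = 0.2156 mg/L.
After outfall 2: Q = 14260 + 236.0 = 14490 L/s; C = (14260·0.2156 + 236.0·8.140)/14490 = 0.3446 mg/L.
After outfall 3: Q = 14490 + 2150 = 16640 L/s; C = (14490·0.3446 + 2150·4.080)/16640 = 0.8271 mg/L.

0.827 mg/L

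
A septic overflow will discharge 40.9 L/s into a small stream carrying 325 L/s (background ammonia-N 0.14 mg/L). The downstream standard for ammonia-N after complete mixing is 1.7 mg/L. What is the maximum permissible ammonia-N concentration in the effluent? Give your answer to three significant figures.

At the limit, (Qr·Cr + Qe·Cₑ)/(Qr + Qe) = 1.7:
Cₑ = (365.9·1.7 − 325.0·0.1400) / 40.90 = 14.10 mg/L.

14.1 mg/L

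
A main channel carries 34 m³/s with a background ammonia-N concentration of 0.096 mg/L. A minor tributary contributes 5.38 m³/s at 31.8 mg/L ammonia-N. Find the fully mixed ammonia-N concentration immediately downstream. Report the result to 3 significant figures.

4.43 mg/L

After mixing, C = (34.00·0.09600 + 5.380·31.80) / 39.38 = 174.3/39.38 = 4.427 mg/L.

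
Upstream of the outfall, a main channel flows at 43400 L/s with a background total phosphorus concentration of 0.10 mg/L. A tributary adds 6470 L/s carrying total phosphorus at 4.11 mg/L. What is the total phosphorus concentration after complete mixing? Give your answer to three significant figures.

Mass balance: C = (43400·0.1000 + 6470·4.110) / 49870 = 30930/49870 = 0.6202 mg/L.

0.620 mg/L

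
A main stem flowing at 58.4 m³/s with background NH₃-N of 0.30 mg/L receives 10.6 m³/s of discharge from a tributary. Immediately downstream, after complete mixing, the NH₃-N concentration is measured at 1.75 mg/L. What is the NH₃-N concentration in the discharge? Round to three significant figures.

Mass balance: 58.40·0.3000 + 10.60·Cₑ = 69.00·1.750
→ Cₑ = (69.00·1.750 − 58.40·0.3000) / 10.60 = 9.739 mg/L.

9.74 mg/L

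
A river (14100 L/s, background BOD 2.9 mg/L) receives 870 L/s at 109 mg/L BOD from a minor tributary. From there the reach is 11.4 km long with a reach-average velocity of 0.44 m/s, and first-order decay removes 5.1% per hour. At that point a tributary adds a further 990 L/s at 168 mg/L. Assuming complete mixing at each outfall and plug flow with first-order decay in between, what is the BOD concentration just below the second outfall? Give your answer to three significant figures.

Flow-weighted average: C = (14100·2.900 + 870.0·109.0) / 14970 = 135700/14970 = 9.066 mg/L; combined flow 14970 L/s.
Travel time t = 11.4·1000 / 0.44 = 25910 s = 7.197 h.
5.1%/h lost → k = −ln(1 − 0.051) = 0.05235 h⁻¹.
Decay over the reach: 9.066·exp(−kt) = 9.066·0.6861 = 6.220 mg/L.
Second outfall: C = (14970·6.220 + 990.0·168.0)/15960 = 16.26 mg/L.

16.3 mg/L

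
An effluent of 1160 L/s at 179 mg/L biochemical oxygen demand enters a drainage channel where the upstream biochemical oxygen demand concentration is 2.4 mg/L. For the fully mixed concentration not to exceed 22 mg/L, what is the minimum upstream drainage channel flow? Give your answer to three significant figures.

9290 L/s

Set C_mix = 22: (Q·2.400 + 1160·179.0) / (Q + 1160) = 22
→ Q = 1160·(179.0 − 22)/(22 − 2.400) = 9292 L/s.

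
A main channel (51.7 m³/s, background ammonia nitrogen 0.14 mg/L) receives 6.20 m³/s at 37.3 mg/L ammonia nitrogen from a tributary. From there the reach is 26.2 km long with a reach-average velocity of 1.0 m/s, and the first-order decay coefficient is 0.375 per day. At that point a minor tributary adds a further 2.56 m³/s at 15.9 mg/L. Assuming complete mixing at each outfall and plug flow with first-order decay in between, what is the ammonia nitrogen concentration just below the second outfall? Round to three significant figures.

4.19 mg/L

After mixing, C = (51.70·0.1400 + 6.200·37.30) / 57.90 = 238.5/57.90 = 4.119 mg/L; combined flow 57.90 m³/s.
Travel time t = 26.2·1000 / 1.0 = 26200 s = 7.278 h.
First-order decay: C = 4.119·exp(−k·t) = 4.119·0.8925 = 3.676 mg/L.
At the second outfall, C = (57.90·3.676 + 2.560·15.90) / (57.90 + 2.560) = 4.194 mg/L.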